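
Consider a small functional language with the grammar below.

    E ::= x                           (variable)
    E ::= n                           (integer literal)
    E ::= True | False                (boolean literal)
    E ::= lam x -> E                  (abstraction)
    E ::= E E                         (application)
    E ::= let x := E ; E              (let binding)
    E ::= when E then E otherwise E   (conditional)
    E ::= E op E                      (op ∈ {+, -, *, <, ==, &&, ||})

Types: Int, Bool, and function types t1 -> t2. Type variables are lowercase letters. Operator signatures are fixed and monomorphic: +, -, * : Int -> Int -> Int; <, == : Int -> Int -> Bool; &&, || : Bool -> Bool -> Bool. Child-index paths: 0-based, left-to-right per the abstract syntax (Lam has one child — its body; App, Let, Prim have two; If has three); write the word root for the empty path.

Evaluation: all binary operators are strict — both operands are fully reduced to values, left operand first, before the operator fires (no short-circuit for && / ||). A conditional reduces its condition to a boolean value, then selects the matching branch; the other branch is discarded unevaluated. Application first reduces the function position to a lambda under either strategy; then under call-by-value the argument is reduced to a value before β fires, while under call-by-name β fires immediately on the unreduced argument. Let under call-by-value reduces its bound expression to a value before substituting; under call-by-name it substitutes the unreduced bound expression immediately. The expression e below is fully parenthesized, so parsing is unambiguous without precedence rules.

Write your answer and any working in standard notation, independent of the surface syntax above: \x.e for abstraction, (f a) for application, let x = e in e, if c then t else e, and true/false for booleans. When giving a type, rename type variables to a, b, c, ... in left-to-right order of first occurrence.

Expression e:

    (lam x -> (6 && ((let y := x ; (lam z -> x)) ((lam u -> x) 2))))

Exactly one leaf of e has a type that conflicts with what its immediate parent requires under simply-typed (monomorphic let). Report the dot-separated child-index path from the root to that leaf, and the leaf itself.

Answer: 0.0 : 6

Trace:
  unify Int ~ Bool
  FAIL: mismatch Int ~ Bool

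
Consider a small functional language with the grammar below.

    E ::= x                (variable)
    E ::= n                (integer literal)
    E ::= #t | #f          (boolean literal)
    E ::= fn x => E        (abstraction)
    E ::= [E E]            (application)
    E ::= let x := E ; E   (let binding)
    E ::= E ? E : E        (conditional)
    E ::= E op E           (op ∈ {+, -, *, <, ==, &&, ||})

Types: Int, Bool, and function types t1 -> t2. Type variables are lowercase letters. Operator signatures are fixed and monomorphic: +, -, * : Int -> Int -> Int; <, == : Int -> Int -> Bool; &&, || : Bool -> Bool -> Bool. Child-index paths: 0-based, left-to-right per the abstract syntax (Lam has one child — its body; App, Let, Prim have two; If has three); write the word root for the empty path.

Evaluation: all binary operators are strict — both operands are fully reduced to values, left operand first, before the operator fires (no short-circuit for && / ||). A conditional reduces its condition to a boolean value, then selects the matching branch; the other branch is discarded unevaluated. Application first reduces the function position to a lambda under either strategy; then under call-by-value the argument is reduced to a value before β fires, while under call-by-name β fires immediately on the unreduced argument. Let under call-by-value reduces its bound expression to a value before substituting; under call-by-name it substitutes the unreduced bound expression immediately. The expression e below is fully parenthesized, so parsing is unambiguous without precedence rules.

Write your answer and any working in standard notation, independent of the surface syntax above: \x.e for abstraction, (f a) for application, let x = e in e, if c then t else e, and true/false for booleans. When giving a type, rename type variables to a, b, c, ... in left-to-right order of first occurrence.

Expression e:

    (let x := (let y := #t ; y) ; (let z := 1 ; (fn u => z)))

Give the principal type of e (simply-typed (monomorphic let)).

Answer: a -> Int

Working:
let y : Bool
y : Bool
let x : Bool
let z : Int
z : Int
\u._ : a -> Int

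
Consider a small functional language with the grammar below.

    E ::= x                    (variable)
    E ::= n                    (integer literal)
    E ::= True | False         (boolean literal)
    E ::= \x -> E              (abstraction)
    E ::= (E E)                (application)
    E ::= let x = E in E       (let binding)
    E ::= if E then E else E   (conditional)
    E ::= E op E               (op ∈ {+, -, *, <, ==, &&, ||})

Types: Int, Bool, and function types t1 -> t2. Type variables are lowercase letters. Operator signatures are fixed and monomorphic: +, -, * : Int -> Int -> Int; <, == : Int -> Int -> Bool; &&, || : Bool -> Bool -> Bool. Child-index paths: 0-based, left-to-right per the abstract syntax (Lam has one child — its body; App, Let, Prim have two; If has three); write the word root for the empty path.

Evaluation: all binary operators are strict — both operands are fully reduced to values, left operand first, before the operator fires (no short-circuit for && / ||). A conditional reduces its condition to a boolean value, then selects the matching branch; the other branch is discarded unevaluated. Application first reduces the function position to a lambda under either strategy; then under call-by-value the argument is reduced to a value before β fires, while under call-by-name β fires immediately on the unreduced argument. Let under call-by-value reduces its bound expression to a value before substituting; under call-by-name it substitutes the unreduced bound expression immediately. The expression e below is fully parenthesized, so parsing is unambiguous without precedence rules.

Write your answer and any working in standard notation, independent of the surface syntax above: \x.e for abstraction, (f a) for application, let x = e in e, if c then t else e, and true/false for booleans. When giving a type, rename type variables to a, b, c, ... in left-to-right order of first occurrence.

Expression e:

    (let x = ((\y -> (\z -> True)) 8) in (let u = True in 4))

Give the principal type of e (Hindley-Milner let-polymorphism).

Answer: Int

Trace:
\z._ : b -> Bool
\y._ : a -> b -> Bool
  unify a -> b -> Bool ~ Int -> c
  unify a ~ Int
  unify b -> Bool ~ c
_ _ : b -> Bool
let x : forall. b -> Bool
let u : Bool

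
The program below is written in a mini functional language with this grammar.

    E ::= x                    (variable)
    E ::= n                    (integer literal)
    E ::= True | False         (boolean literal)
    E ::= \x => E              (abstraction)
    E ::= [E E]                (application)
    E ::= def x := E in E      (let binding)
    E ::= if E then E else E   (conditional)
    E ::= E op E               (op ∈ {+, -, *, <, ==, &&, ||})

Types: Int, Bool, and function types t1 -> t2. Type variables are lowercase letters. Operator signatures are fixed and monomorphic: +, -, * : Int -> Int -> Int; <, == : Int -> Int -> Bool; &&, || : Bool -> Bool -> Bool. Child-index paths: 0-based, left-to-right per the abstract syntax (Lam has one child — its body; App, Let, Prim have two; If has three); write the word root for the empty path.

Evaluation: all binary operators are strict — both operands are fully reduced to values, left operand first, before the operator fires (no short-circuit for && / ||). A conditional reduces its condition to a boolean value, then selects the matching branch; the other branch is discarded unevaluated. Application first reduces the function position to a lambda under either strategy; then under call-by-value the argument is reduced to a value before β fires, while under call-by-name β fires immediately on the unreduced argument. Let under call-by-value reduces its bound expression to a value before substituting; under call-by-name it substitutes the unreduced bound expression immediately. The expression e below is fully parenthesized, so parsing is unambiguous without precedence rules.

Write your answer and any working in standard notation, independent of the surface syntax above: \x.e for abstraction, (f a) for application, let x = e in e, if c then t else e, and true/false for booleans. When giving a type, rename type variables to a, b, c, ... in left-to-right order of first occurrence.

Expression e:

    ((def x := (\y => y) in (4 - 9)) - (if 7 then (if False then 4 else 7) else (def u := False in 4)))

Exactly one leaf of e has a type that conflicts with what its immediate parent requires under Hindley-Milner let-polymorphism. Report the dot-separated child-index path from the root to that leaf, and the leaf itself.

Answer: 1.0 : 7

Working:
y : a
\y._ : a -> a
let x : forall. a -> a
  unify Int ~ Int
  unify Int ~ Int
  unify Int ~ Int
  unify Int ~ Bool
  FAIL: mismatch Int ~ Bool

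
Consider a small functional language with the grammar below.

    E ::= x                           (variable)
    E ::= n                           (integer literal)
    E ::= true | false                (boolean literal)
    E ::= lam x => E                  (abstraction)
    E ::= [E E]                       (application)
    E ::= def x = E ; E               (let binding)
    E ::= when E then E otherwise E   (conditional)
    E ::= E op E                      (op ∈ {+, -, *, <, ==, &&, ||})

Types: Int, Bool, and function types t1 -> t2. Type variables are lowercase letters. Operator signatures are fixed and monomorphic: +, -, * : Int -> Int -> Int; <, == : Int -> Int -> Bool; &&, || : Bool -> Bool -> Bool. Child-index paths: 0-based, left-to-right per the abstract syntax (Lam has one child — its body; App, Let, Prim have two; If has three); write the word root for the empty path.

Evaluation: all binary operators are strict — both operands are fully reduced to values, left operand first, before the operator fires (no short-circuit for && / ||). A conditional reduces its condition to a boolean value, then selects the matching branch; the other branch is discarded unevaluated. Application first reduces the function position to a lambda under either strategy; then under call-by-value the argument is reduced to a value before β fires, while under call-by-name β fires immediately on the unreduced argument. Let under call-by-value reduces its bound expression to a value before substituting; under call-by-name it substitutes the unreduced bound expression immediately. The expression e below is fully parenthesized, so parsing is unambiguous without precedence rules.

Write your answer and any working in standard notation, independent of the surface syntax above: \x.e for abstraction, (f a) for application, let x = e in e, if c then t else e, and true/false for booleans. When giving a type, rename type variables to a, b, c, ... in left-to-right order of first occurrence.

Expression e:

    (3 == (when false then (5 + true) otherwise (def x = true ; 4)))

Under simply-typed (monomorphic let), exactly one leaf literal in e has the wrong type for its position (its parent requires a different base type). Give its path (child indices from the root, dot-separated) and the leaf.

Trace:
  unify Int ~ Int
  unify Bool ~ Bool
  unify Int ~ Int
  unify Bool ~ Int
  FAIL: mismatch Bool ~ Int

Answer: 1.1.1 : true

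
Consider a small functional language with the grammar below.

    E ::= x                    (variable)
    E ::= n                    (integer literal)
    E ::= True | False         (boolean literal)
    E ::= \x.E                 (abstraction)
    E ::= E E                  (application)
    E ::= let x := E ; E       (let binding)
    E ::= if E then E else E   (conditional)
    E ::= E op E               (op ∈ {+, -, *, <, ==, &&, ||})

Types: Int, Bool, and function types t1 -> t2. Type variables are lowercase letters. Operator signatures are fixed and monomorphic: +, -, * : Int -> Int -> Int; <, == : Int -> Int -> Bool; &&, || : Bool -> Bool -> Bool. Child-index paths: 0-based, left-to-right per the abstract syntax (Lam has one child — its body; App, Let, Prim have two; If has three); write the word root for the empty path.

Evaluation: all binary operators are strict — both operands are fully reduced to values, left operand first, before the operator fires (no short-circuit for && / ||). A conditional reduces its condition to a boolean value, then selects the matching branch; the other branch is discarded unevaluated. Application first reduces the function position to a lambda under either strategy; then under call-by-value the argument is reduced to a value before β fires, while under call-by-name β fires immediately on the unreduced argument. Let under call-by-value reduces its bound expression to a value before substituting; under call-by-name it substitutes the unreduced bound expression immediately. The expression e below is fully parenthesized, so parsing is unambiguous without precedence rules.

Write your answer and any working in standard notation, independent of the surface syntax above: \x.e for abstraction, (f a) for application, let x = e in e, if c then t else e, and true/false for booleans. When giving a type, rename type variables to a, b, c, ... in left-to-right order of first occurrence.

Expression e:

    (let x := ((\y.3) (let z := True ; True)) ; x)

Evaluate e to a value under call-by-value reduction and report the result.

Answer: 3

Trace:
step 0: (let x = ((\y.3) (let z = true in true)) in x)
step 1: [let@0.1] (let x = ((\y.3) true) in x)
step 2: [beta@0] (let x = 3 in x)
step 3: [let@root] 3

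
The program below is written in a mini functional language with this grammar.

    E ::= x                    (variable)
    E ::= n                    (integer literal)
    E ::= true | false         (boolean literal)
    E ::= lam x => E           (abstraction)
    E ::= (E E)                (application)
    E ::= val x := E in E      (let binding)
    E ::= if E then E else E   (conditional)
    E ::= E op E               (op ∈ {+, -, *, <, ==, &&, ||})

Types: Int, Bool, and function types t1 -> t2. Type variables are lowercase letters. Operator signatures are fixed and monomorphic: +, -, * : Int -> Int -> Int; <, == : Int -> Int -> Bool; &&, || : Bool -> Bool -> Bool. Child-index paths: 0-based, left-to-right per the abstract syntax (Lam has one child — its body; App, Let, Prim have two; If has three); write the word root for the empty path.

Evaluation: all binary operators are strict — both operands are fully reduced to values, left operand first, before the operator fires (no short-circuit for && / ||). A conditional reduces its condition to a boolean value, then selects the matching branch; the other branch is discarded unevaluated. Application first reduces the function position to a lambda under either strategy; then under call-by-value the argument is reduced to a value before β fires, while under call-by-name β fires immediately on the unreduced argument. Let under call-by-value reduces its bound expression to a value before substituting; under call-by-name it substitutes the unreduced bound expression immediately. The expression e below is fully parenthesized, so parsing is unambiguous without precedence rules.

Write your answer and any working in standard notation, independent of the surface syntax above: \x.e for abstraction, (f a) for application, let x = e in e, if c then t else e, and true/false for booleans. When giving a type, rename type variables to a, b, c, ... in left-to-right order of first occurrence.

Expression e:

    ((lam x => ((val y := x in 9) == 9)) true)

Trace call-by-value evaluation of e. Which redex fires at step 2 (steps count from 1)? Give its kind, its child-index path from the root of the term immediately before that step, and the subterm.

Answer: let at 0 : (let y = true in 9)

Trace:
step 0: ((\x.((let y = x in 9) == 9)) true)
step 1: [beta@root] ((let y = true in 9) == 9)
step 2: [let@0] (9 == 9)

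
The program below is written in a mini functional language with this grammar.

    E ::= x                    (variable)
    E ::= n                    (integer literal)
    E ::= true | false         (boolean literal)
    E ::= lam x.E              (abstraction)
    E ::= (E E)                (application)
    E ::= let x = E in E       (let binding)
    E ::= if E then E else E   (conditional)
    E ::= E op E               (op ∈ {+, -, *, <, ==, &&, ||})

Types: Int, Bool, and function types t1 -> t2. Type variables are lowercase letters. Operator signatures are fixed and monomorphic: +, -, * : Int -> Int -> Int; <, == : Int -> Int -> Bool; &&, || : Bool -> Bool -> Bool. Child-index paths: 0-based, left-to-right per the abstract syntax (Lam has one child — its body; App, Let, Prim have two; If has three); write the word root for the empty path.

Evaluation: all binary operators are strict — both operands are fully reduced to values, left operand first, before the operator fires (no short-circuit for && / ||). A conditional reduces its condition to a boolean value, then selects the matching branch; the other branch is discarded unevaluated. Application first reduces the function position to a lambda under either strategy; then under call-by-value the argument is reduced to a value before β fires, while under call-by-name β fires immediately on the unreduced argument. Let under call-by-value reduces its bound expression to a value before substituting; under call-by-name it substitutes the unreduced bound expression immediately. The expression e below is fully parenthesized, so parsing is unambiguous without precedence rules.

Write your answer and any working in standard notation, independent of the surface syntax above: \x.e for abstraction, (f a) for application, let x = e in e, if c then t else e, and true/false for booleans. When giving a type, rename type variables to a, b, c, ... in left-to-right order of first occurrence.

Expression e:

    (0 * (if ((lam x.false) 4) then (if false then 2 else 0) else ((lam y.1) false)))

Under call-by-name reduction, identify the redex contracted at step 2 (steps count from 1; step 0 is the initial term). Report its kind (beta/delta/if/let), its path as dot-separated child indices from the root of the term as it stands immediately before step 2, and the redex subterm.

Answer: if at 1 : (if false then (if false then 2 else 0) else ((\y.1) false))

Working:
step 0: (0 * (if ((\x.false) 4) then (if false then 2 else 0) else ((\y.1) false)))
step 1: [beta@1.0] (0 * (if false then (if false then 2 else 0) else ((\y.1) false)))
step 2: [if@1] (0 * ((\y.1) false))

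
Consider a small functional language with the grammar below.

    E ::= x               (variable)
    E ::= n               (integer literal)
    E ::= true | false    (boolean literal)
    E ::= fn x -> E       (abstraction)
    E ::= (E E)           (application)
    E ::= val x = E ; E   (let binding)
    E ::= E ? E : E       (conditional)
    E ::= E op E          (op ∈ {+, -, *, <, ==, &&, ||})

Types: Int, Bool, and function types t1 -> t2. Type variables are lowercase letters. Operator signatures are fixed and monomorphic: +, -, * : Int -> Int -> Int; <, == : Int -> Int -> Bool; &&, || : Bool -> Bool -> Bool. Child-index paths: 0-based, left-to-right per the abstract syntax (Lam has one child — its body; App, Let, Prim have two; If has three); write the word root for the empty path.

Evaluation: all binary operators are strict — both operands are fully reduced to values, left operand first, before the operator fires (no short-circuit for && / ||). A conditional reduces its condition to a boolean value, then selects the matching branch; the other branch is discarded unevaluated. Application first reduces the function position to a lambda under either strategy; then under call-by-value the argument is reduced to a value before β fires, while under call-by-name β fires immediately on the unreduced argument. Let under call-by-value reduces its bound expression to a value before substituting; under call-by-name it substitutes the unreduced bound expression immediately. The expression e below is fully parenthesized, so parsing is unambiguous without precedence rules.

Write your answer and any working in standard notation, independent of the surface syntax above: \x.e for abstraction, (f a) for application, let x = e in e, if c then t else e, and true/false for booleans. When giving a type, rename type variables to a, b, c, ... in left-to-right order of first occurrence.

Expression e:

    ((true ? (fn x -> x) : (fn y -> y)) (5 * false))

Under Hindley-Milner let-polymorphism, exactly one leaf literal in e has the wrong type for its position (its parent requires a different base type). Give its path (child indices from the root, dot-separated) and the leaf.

Answer: 1.1 : false

Working:
  unify Bool ~ Bool
x : a
\x._ : a -> a
y : b
\y._ : b -> b
  unify a -> a ~ b -> b
  unify a ~ b
  unify b ~ b
  unify Int ~ Int
  unify Bool ~ Int
  FAIL: mismatch Bool ~ Int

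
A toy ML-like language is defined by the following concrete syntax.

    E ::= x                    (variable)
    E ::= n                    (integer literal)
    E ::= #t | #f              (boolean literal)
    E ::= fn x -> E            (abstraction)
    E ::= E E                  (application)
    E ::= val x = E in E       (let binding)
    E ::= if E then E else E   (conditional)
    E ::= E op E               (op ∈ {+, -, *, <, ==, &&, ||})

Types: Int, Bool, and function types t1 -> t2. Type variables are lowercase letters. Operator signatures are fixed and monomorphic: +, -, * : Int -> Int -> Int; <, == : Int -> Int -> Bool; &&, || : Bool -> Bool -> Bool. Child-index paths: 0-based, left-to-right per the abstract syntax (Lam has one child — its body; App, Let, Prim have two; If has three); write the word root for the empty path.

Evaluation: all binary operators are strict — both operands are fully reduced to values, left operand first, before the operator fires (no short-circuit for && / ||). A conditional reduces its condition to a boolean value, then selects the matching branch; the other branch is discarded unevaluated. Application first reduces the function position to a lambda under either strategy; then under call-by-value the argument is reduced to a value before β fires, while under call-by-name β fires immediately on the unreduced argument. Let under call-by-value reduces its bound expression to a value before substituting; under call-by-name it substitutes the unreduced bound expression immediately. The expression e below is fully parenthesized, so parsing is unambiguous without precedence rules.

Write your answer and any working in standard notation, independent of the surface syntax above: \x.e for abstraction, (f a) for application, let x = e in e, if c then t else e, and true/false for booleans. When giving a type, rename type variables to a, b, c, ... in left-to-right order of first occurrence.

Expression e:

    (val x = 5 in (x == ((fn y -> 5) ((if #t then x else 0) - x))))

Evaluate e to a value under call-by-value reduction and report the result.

Working:
step 0: (let x = 5 in (x == ((\y.5) ((if true then x else 0) - x))))
step 1: [let@root] (5 == ((\y.5) ((if true then 5 else 0) - 5)))
step 2: [if@1.1.0] (5 == ((\y.5) (5 - 5)))
step 3: [delta@1.1] (5 == ((\y.5) 0))
step 4: [beta@1] (5 == 5)
step 5: [delta@root] true

Answer: true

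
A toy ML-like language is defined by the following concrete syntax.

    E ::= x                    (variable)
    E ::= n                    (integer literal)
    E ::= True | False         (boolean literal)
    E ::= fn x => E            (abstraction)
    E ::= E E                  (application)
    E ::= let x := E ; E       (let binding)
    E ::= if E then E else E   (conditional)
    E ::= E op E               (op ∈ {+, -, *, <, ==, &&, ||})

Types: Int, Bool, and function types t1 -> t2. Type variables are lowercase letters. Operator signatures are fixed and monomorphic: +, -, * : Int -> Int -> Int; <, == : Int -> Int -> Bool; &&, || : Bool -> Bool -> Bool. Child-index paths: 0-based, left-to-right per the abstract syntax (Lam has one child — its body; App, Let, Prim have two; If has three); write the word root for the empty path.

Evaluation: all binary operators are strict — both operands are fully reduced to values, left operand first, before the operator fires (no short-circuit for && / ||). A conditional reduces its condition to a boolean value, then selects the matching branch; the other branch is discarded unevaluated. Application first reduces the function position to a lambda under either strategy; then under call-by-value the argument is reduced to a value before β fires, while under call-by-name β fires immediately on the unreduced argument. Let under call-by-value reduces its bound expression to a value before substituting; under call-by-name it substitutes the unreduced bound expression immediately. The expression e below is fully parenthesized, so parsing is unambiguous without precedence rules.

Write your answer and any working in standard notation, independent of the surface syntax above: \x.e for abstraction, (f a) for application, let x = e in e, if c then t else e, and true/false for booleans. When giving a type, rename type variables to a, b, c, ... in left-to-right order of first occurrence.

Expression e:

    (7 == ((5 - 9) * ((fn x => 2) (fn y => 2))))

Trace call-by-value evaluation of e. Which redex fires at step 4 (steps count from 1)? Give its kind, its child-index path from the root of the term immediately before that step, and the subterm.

Answer: delta at root : (7 == -8)

Derivation:
step 0: (7 == ((5 - 9) * ((\x.2) (\y.2))))
step 1: [delta@1.0] (7 == (-4 * ((\x.2) (\y.2))))
step 2: [beta@1.1] (7 == (-4 * 2))
step 3: [delta@1] (7 == -8)
step 4: [delta@root] false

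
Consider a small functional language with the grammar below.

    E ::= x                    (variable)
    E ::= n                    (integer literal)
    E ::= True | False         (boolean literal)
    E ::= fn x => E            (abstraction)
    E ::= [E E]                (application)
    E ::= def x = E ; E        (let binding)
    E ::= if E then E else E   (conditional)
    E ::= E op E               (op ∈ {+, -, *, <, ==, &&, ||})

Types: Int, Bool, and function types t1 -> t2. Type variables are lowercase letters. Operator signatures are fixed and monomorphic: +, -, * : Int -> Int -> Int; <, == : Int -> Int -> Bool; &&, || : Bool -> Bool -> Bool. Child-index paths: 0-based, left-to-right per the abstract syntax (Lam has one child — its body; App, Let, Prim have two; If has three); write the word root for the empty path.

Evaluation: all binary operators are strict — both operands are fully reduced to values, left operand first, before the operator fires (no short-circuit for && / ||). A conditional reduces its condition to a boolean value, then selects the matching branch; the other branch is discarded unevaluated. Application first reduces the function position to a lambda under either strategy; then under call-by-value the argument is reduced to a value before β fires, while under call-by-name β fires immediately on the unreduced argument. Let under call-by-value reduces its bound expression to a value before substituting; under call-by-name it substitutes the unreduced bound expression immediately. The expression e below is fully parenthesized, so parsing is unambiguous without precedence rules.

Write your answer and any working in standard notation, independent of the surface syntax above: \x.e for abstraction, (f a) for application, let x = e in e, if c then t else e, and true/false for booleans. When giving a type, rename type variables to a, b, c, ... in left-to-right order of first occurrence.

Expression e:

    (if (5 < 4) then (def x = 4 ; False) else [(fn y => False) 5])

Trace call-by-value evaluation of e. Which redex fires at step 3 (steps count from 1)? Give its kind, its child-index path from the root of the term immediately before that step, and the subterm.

Answer: beta at root : ((\y.false) 5)

Working:
step 0: (if (5 < 4) then (let x = 4 in false) else ((\y.false) 5))
step 1: [delta@0] (if false then (let x = 4 in false) else ((\y.false) 5))
step 2: [if@root] ((\y.false) 5)
step 3: [beta@root] false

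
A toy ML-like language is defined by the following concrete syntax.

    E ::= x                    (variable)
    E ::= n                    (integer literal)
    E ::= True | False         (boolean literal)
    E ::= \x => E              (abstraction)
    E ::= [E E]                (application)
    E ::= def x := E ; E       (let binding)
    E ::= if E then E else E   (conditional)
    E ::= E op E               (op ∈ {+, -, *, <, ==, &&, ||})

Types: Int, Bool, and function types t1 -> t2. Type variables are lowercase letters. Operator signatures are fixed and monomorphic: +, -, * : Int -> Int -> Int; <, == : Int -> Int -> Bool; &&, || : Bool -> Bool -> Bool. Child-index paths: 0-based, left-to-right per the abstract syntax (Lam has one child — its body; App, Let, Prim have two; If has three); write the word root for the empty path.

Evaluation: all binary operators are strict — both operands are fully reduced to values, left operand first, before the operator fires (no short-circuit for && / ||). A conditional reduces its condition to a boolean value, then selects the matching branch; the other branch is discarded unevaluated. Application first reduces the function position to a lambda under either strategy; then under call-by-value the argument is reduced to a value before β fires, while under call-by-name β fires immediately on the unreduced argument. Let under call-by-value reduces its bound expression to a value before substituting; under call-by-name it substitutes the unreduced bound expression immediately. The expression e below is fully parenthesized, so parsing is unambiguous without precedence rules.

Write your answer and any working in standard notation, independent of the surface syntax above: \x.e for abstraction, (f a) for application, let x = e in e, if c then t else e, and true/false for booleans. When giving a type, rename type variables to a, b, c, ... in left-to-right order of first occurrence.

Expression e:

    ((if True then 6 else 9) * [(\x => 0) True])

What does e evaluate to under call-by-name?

Answer: 0

Working:
step 0: ((if true then 6 else 9) * ((\x.0) true))
step 1: [if@0] (6 * ((\x.0) true))
step 2: [beta@1] (6 * 0)
step 3: [delta@root] 0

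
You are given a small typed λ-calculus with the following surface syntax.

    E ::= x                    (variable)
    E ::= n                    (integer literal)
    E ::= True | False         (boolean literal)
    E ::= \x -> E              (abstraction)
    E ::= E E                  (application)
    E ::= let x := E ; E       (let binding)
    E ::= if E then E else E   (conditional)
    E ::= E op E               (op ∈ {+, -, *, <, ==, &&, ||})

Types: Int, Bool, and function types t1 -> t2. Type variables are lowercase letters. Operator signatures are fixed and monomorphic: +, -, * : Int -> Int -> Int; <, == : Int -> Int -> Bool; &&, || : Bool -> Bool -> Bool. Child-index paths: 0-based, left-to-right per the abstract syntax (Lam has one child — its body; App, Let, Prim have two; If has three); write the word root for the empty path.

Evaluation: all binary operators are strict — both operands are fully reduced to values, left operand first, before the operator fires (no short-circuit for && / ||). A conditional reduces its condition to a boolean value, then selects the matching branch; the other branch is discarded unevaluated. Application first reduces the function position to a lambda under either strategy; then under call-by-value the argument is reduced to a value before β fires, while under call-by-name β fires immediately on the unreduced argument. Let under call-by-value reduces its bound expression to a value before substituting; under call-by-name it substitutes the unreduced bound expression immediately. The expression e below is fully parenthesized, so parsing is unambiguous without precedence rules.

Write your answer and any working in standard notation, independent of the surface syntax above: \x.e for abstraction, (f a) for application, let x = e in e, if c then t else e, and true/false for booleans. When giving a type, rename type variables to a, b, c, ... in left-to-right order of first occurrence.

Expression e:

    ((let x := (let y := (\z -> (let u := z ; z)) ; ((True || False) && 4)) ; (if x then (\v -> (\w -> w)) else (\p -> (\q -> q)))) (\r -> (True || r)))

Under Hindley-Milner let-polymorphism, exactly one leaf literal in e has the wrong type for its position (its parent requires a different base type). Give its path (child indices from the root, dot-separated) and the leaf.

Derivation:
z : a
let u : a
z : a
\z._ : a -> a
let y : forall. a -> a
  unify Bool ~ Bool
  unify Bool ~ Bool
  unify Bool ~ Bool
  unify Int ~ Bool
  FAIL: mismatch Int ~ Bool

Answer: 0.0.1.1 : 4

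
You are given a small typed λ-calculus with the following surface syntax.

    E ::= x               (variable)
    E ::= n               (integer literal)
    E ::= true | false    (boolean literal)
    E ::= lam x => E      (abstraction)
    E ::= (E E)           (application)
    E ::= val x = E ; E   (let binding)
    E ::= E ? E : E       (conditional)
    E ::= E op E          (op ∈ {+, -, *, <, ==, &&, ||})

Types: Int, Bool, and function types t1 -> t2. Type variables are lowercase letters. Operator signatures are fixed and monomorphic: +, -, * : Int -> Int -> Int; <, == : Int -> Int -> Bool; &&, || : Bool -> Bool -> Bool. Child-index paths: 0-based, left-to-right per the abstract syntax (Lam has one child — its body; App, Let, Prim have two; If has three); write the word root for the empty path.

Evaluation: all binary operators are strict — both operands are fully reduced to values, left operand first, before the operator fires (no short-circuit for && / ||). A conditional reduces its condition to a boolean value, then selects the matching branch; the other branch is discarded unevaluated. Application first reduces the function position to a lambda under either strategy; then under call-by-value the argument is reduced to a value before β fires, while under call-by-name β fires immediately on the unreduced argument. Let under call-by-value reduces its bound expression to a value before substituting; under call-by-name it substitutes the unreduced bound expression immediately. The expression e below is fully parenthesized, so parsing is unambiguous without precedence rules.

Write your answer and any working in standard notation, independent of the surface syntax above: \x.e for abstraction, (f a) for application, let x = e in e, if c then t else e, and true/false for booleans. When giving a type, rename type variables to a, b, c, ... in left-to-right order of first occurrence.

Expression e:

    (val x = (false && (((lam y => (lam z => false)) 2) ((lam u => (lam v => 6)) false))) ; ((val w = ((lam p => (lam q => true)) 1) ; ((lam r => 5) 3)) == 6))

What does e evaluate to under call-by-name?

Derivation:
step 0: (let x = (false && (((\y.(\z.false)) 2) ((\u.(\v.6)) false))) in ((let w = ((\p.(\q.true)) 1) in ((\r.5) 3)) == 6))
step 1: [let@root] ((let w = ((\p.(\q.true)) 1) in ((\r.5) 3)) == 6)
step 2: [let@0] (((\r.5) 3) == 6)
step 3: [beta@0] (5 == 6)
step 4: [delta@root] false

Answer: false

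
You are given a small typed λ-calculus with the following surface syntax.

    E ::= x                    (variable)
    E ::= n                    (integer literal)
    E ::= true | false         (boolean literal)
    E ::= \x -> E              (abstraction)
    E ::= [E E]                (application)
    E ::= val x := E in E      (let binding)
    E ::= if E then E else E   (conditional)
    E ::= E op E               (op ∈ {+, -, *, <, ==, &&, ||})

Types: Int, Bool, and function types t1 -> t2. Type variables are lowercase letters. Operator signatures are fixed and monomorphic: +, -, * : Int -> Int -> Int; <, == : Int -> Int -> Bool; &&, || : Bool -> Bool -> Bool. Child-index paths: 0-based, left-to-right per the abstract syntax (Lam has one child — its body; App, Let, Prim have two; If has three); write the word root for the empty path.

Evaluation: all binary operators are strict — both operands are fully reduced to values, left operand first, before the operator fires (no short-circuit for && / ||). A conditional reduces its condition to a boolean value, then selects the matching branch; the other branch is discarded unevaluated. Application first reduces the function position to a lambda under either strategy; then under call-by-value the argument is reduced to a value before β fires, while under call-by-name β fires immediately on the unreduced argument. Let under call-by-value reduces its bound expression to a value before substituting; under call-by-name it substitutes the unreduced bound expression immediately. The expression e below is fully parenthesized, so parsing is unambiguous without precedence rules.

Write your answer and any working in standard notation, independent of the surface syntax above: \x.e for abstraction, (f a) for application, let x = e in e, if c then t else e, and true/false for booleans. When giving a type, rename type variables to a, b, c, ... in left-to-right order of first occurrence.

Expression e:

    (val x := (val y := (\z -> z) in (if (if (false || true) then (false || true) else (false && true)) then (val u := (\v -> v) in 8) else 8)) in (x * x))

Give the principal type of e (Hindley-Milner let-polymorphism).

Derivation:
z : a
\z._ : a -> a
let y : forall. a -> a
  unify Bool ~ Bool
  unify Bool ~ Bool
  unify Bool ~ Bool
  unify Bool ~ Bool
  unify Bool ~ Bool
  unify Bool ~ Bool
  unify Bool ~ Bool
  unify Bool ~ Bool
  unify Bool ~ Bool
v : b
\v._ : b -> b
let u : forall. b -> b
  unify Int ~ Int
let x : Int
x : Int
  unify Int ~ Int
x : Int
  unify Int ~ Int

Answer: Int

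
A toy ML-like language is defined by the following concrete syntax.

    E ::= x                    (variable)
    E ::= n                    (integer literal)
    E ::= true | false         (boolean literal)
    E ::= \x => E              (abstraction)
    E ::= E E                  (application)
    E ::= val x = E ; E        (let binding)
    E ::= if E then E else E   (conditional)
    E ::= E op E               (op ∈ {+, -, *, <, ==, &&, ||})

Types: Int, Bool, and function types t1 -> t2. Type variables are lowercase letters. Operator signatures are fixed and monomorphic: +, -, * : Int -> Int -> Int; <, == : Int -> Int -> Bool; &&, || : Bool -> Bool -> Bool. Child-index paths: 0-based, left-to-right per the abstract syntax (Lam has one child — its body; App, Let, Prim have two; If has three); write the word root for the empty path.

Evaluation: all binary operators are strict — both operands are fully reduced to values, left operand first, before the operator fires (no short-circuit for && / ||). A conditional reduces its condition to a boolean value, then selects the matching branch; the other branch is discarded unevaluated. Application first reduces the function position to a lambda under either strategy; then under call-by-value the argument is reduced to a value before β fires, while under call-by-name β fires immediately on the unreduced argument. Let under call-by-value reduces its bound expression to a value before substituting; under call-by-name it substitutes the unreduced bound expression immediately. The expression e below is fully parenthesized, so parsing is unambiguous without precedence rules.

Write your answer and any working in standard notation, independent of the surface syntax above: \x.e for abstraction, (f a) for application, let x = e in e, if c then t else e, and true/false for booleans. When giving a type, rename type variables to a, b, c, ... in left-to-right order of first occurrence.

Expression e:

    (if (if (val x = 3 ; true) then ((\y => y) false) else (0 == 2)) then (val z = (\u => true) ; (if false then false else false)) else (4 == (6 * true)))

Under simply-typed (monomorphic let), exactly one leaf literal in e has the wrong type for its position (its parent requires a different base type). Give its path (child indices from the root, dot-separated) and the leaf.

Derivation:
let x : Int
  unify Bool ~ Bool
y : a
\y._ : a -> a
  unify a -> a ~ Bool -> b
  unify a ~ Bool
  unify Bool ~ b
_ _ : Bool
  unify Int ~ Int
  unify Int ~ Int
  unify Bool ~ Bool
  unify Bool ~ Bool
\u._ : c -> Bool
let z : c -> Bool
  unify Bool ~ Bool
  unify Bool ~ Bool
  unify Int ~ Int
  unify Int ~ Int
  unify Bool ~ Int
  FAIL: mismatch Bool ~ Int

Answer: 2.1.1 : true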